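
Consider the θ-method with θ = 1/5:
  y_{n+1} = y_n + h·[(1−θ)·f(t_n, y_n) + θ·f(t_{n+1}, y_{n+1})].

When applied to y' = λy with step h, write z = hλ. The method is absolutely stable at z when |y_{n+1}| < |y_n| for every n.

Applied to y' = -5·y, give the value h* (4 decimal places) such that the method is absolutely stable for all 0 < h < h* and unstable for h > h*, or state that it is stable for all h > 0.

With y'=λy (z=hλ):
  y_{n+1} = y_n + z·[4/5·y_n + 1/5·y_{n+1}] ⇒ (1 − 1/5z)y_{n+1} = (1 + 4/5z)y_n
  R(z) = (1 + 4/5z)/(1 − 1/5z).

Need |R(x)|<1, x<0.
x=-0.37: |R|=0.6555
R=−1: 1+4/5x = −1+1/5x ⇒ -3/5x=2 ⇒ x=2/(-3/5)=-3.3333
Confirm numerically:
  x=-2.155: |R|=0.50594 <1
  x=-1.935: |R|=0.39510 <1
  x=-1.828: |R|=0.33861 <1
  x=-1.623: |R|=0.22528 <1
  x=-3.782: |R|=1.15327 >1
  x=-3.637: |R|=1.10548 >1
  x=-3.386: |R|=1.01884 >1
So |R|<1 on (-3.3333, 0).

(-3.3333,0); λ=-5 ⇒ h* = (10/3)/5 = 0.6667.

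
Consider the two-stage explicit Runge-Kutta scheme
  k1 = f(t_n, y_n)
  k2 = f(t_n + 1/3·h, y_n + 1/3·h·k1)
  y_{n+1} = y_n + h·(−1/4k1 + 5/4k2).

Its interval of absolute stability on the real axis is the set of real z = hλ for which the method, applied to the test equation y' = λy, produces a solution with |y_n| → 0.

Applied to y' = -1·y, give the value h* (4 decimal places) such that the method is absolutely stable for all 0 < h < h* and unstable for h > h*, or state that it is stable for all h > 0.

Test eqn y'=λy, z=hλ:
  k1=λy_n ⇒ h·k1=z·y_n;  k2=λ(1+1/3z)y_n ⇒ h·k2=z(1+1/3z)y_n
  y_{n+1}/y_n = 1 − 1/4z + 5/4z(1+1/3z) = 1 + z + 5/12z²
  Hence R(z) = 1 + z + 5/12z².

Need |R(x)|<1, x<0.
x=-1.68: |R|=0.4960
R=1: x+5/12x²=0 ⇒ x=−12/5=-2.4000; min R=1−1/(4·5/12)=0.4000>−1
Confirm numerically:
  x=-1.716: |R|=0.51094 <1
  x=-1.584: |R|=0.46144 <1
  x=-1.460: |R|=0.42817 <1
  x=-2.952: |R|=1.67896 >1
  x=-2.463: |R|=1.06465 >1
Stable set (-2.4000, 0).

(-2.4000,0); λ=-1 ⇒ h* = (12/5)/1 = 2.4000.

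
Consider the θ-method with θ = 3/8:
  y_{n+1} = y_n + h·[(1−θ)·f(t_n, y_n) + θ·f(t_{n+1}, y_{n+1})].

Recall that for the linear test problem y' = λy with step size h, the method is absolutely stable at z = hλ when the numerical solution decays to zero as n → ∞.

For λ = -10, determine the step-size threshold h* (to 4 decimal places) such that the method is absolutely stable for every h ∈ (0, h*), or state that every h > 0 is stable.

On y'=λy, z=hλ:
  y_{n+1} = y_n + z·[5/8·y_n + 3/8·y_{n+1}] ⇒ (1 − 3/8z)y_{n+1} = (1 + 5/8z)y_n
  so R(z) = (1 + 5/8z)/(1 − 3/8z).

Boundary: |R(x)|=1, x<0.
x=-0.52: |R|=0.5649
R=−1: 1+5/8x = −1+3/8x ⇒ -1/4x=2 ⇒ x=2/(-1/4)=-8.0000
Confirm numerically:
  x=-5.290: |R|=0.77294 <1
  x=-4.699: |R|=0.70123 <1
  x=-3.383: |R|=0.49121 <1
  x=-8.402: |R|=1.02421 >1
  x=-8.107: |R|=1.00662 >1
  x=-8.042: |R|=1.00261 >1
So |R|<1 on (-8.0000, 0).

(-8.0000,0); λ=-10 ⇒ h* = (8)/10 = 0.8000.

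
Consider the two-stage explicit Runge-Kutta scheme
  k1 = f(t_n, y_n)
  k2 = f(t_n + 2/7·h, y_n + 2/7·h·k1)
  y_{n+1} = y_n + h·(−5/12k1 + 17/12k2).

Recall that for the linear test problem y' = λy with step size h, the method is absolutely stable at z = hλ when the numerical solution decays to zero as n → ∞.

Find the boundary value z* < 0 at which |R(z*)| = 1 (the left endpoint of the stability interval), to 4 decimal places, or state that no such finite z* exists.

On y'=λy, z=hλ:
  k1=λy_n ⇒ h·k1=z·y_n;  k2=λ(1+2/7z)y_n ⇒ h·k2=z(1+2/7z)y_n
  y_{n+1}/y_n = 1 − 5/12z + 17/12z(1+2/7z) = 1 + z + 17/42z²
  R(z) = 1 + z + 17/42z².

Find x<0 with |R(x)|<1.
x=-0.57: |R|=0.5615
R=1: x+17/42x²=0 ⇒ x=−42/17=-2.4706; min R=1−1/(4·17/42)=0.3824>−1
Confirm numerically:
  x=-2.247: |R|=0.79665 <1
  x=-1.634: |R|=0.44670 <1
  x=-1.557: |R|=0.42424 <1
  x=-1.346: |R|=0.38731 <1
  x=-2.943: |R|=1.56274 >1
  x=-2.783: |R|=1.35192 >1
  x=-2.569: |R|=1.10233 >1
Stable set (-2.4706, 0).

z* = -2.4706.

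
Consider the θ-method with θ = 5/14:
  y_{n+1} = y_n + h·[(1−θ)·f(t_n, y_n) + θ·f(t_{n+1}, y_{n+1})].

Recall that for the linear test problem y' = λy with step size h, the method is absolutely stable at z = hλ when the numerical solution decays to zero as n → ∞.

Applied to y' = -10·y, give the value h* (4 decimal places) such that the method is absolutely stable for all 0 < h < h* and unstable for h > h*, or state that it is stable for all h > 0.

On y'=λy, z=hλ:
  y_{n+1} = y_n + z·[9/14·y_n + 5/14·y_{n+1}] ⇒ (1 − 5/14z)y_{n+1} = (1 + 9/14z)y_n
  so R(z) = (1 + 9/14z)/(1 − 5/14z).

Need |R(x)|<1, x<0.
x=-0.57: |R|=0.5264
R=−1: 1+9/14x = −1+5/14x ⇒ -2/7x=2 ⇒ x=2/(-2/7)=-7.0000
Confirm numerically:
  x=-6.655: |R|=0.97081 <1
  x=-3.044: |R|=0.45845 <1
  x=-2.930: |R|=0.43176 <1
  x=-7.546: |R|=1.04222 >1
  x=-7.214: |R|=1.01710 >1
Stable set (-7.0000, 0).

(-7.0000,0); λ=-10 ⇒ h* = (7)/10 = 0.7000.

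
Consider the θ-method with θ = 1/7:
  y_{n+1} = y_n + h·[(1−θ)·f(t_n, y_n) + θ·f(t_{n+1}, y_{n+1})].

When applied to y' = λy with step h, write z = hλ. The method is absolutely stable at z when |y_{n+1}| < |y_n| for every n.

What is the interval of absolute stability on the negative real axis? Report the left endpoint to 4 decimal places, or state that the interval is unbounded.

Test eqn y'=λy, z=hλ:
  y_{n+1} = y_n + z·[6/7·y_n + 1/7·y_{n+1}] ⇒ (1 − 1/7z)y_{n+1} = (1 + 6/7z)y_n
  Hence R(z) = (1 + 6/7z)/(1 − 1/7z).

Boundary: |R(x)|=1, x<0.
x=-0.43: |R|=0.5949
R=−1: 1+6/7x = −1+1/7x ⇒ -5/7x=2 ⇒ x=2/(-5/7)=-2.8000
Confirm numerically:
  x=-2.750: |R|=0.97436 <1
  x=-1.841: |R|=0.45764 <1
  x=-1.761: |R|=0.40703 <1
  x=-1.338: |R|=0.12329 <1
  x=-3.129: |R|=1.16240 >1
  x=-2.872: |R|=1.03647 >1
Interval (-2.8000, 0).

(-2.8000, 0).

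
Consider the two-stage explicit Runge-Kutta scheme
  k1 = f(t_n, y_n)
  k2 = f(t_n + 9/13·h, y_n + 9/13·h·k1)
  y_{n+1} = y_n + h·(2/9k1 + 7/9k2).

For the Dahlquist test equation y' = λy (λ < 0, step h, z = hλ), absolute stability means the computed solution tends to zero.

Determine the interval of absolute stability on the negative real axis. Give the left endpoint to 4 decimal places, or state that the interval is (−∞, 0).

z∈(-1.8571,0).

Test eqn y'=λy, z=hλ:
  k1=λy_n ⇒ h·k1=z·y_n;  k2=λ(1+9/13z)y_n ⇒ h·k2=z(1+9/13z)y_n
  y_{n+1}/y_n = 1 + 2/9z + 7/9z(1+9/13z) = 1 + z + 7/13z²
  Hence R(z) = 1 + z + 7/13z².

Find x<0 with |R(x)|<1.
x=-0.91: |R|=0.5359
R=1: x+7/13x²=0 ⇒ x=−13/7=-1.8571; min R=1−1/(4·7/13)=0.5357>−1
Confirm numerically:
  x=-1.612: |R|=0.78722 <1
  x=-1.355: |R|=0.63363 <1
  x=-1.095: |R|=0.55063 <1
  x=-1.983: |R|=1.13439 >1
  x=-1.911: |R|=1.05542 >1
Interval (-1.8571, 0).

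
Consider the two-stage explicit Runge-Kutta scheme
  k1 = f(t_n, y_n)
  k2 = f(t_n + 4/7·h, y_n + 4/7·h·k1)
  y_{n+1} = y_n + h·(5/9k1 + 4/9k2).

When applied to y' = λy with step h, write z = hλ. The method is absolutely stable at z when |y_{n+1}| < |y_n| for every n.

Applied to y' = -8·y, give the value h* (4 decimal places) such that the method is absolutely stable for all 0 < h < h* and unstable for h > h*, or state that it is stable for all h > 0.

With y'=λy (z=hλ):
  k1=λy_n ⇒ h·k1=z·y_n;  k2=λ(1+4/7z)y_n ⇒ h·k2=z(1+4/7z)y_n
  y_{n+1}/y_n = 1 + 5/9z + 4/9z(1+4/7z) = 1 + z + 16/63z²
  so R(z) = 1 + z + 16/63z².

Boundary: |R(x)|=1, x<0.
x=-1.45: |R|=0.0840
R=1: x+16/63x²=0 ⇒ x=−63/16=-3.9375; min R=1−1/(4·16/63)=0.0156>−1
Confirm numerically:
  x=-3.319: |R|=0.47865 <1
  x=-3.131: |R|=0.35869 <1
  x=-2.373: |R|=0.05713 <1
  x=-4.482: |R|=1.61980 >1
  x=-3.995: |R|=1.05834 >1
Interval (-3.9375, 0).

(-3.9375,0); λ=-8 ⇒ h* = (63/16)/8 = 0.4922.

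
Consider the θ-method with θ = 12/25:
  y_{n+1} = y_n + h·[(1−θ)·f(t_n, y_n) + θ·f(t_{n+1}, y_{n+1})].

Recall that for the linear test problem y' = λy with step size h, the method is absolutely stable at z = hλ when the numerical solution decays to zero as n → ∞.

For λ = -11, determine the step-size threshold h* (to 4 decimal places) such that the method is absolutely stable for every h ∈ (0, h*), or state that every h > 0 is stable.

On y'=λy, z=hλ:
  y_{n+1} = y_n + z·[13/25·y_n + 12/25·y_{n+1}] ⇒ (1 − 12/25z)y_{n+1} = (1 + 13/25z)y_n
  Hence R(z) = (1 + 13/25z)/(1 − 12/25z).

Boundary: |R(x)|=1, x<0.
x=-0.94: |R|=0.3523
R=−1: 1+13/25x = −1+12/25x ⇒ -1/25x=2 ⇒ x=2/(-1/25)=-50.0000
Confirm numerically:
  x=-42.155: |R|=0.98522 <1
  x=-37.018: |R|=0.97233 <1
  x=-35.250: |R|=0.96708 <1
  x=-21.496: |R|=0.89926 <1
  x=-50.237: |R|=1.00038 >1
  x=-50.117: |R|=1.00019 >1
  x=-50.091: |R|=1.00015 >1
So |R|<1 on (-50.0000, 0).

(-50.0000,0); λ=-11 ⇒ h* = (50)/11 = 4.5455.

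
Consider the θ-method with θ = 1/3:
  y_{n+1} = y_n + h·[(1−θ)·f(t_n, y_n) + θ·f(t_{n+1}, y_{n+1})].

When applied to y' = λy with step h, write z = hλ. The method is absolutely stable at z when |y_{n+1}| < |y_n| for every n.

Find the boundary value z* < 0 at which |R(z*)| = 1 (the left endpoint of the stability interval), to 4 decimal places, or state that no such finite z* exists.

Test eqn y'=λy, z=hλ:
  y_{n+1} = y_n + z·[2/3·y_n + 1/3·y_{n+1}] ⇒ (1 − 1/3z)y_{n+1} = (1 + 2/3z)y_n
  Hence R(z) = (1 + 2/3z)/(1 − 1/3z).

Boundary: |R(x)|=1, x<0.
x=-0.55: |R|=0.5352
R=−1: 1+2/3x = −1+1/3x ⇒ -1/3x=2 ⇒ x=2/(-1/3)=-6.0000
Confirm numerically:
  x=-4.390: |R|=0.78214 <1
  x=-3.713: |R|=0.65932 <1
  x=-3.407: |R|=0.59529 <1
  x=-3.378: |R|=0.58890 <1
  x=-6.367: |R|=1.03918 >1
  x=-6.117: |R|=1.01283 >1
  x=-6.033: |R|=1.00365 >1
Interval (-6.0000, 0).

z* = -6.0000.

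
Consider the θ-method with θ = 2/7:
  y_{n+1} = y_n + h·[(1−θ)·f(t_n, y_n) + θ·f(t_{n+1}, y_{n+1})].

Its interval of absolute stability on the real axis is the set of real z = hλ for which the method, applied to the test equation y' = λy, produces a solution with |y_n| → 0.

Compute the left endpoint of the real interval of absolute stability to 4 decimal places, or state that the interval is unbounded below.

z* = -4.6667.

With y'=λy (z=hλ):
  y_{n+1} = y_n + z·[5/7·y_n + 2/7·y_{n+1}] ⇒ (1 − 2/7z)y_{n+1} = (1 + 5/7z)y_n
  R(z) = (1 + 5/7z)/(1 − 2/7z).

Need |R(x)|<1, x<0.
x=-0.77: |R|=0.3689
R=−1: 1+5/7x = −1+2/7x ⇒ -3/7x=2 ⇒ x=2/(-3/7)=-4.6667
Confirm numerically:
  x=-4.422: |R|=0.95367 <1
  x=-3.766: |R|=0.81407 <1
  x=-3.298: |R|=0.69800 <1
  x=-2.595: |R|=0.49016 <1
  x=-5.010: |R|=1.06052 >1
  x=-4.779: |R|=1.02035 >1
So |R|<1 on (-4.6667, 0).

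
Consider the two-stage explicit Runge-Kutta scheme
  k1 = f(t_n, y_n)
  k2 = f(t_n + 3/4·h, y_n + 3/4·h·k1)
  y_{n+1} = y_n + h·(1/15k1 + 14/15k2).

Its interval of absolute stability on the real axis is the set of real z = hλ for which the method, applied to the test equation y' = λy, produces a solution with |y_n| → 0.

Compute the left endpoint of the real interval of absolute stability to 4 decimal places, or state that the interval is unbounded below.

Test eqn y'=λy, z=hλ:
  k1=λy_n ⇒ h·k1=z·y_n;  k2=λ(1+3/4z)y_n ⇒ h·k2=z(1+3/4z)y_n
  y_{n+1}/y_n = 1 + 1/15z + 14/15z(1+3/4z) = 1 + z + 7/10z²
  so R(z) = 1 + z + 7/10z².

Need |R(x)|<1, x<0.
x=-0.83: |R|=0.6522
R=1: x+7/10x²=0 ⇒ x=−10/7=-1.4286; min R=1−1/(4·7/10)=0.6429>−1
Confirm numerically:
  x=-1.117: |R|=0.75638 <1
  x=-1.115: |R|=0.75526 <1
  x=-1.007: |R|=0.70283 <1
  x=-0.936: |R|=0.67727 <1
  x=-1.961: |R|=1.73086 >1
  x=-1.701: |R|=1.32438 >1
  x=-1.562: |R|=1.14589 >1
Stable set (-1.4286, 0).

z* = -1.4286.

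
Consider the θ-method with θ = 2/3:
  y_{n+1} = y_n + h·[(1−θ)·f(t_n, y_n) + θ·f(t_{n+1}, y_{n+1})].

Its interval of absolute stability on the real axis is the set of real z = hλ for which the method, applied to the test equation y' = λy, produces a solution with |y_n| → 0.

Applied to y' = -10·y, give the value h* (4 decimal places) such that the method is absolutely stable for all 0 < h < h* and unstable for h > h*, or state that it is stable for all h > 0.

(−∞, 0) — no finite endpoint. Any h>0 works for λ=-10.

Test eqn y'=λy, z=hλ:
  y_{n+1} = y_n + z·[1/3·y_n + 2/3·y_{n+1}] ⇒ (1 − 2/3z)y_{n+1} = (1 + 1/3z)y_n
  so R(z) = (1 + 1/3z)/(1 − 2/3z).

Need |R(x)|<1, x<0.
x=-1.8: |R|=0.1818
x=-2: |R|=0.1429
x=-10: |R|=0.3043
x=-100: |R|=0.4778
θ=2/3≥1/2 ⇒ |1+1/3x|<|1−2/3x| ∀x<0 ⇒ stable on all of ℝ⁻.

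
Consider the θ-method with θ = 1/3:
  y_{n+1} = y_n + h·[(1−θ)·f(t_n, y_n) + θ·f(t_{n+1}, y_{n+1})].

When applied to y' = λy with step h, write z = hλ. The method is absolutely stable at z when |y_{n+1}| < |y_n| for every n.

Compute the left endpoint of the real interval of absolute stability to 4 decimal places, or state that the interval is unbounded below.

With y'=λy (z=hλ):
  y_{n+1} = y_n + z·[2/3·y_n + 1/3·y_{n+1}] ⇒ (1 − 1/3z)y_{n+1} = (1 + 2/3z)y_n
  R(z) = (1 + 2/3z)/(1 − 1/3z).

Boundary: |R(x)|=1, x<0.
x=-0.32: |R|=0.7108
R=−1: 1+2/3x = −1+1/3x ⇒ -1/3x=2 ⇒ x=2/(-1/3)=-6.0000
Confirm numerically:
  x=-5.383: |R|=0.92640 <1
  x=-4.857: |R|=0.85452 <1
  x=-4.337: |R|=0.77334 <1
  x=-2.963: |R|=0.49069 <1
  x=-6.481: |R|=1.05073 >1
  x=-6.376: |R|=1.04010 >1
  x=-6.343: |R|=1.03671 >1
Interval (-6.0000, 0).

left endpoint -6.0000.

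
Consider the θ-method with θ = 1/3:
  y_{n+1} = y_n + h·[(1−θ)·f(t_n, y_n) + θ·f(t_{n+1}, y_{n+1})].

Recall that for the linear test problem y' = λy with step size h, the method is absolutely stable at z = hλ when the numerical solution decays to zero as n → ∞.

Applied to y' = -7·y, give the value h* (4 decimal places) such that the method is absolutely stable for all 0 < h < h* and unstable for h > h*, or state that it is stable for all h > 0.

(-6.0000,0); λ=-7 ⇒ h* = (6)/7 = 0.8571.

Set f=λy, z=hλ:
  y_{n+1} = y_n + z·[2/3·y_n + 1/3·y_{n+1}] ⇒ (1 − 1/3z)y_{n+1} = (1 + 2/3z)y_n
  ⇒ R(z) = (1 + 2/3z)/(1 − 1/3z).

Need |R(x)|<1, x<0.
x=-0.78: |R|=0.3810
R=−1: 1+2/3x = −1+1/3x ⇒ -1/3x=2 ⇒ x=2/(-1/3)=-6.0000
Confirm numerically:
  x=-5.810: |R|=0.97843 <1
  x=-5.361: |R|=0.92357 <1
  x=-3.375: |R|=0.58824 <1
  x=-6.345: |R|=1.03692 >1
  x=-6.106: |R|=1.01164 >1
Interval (-6.0000, 0).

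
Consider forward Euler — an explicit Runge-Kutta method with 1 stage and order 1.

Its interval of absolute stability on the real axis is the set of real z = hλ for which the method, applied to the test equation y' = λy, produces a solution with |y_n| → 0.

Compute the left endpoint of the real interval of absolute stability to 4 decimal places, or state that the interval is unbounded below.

z* = -2.0000.

Test eqn y'=λy, z=hλ:
  order 1, 1-stage ⇒ R(z)=1+z
  (e.g. R(-0.8)=0.20000, |R|=0.20000)

Find x<0 with |R(x)|<1.
x=-0.8: |R|=0.2000
|R(-2.2)|=1.2000 |R(-1.7)|=0.7000 |R(-1.16)|=0.1600
Bisect:
  x_lo=-2.7306 |R|=1.7306  x_hi=-0.3190 |R|=0.6810
  mid=-1.52479 |R|=0.52479 →hi
  mid=-2.12769 |R|=1.12769 →lo
  mid=-1.82624 |R|=0.82624 →hi
  mid=-1.97697 |R|=0.97697 →hi
  mid=-2.05233 |R|=1.05233 →lo
  mid=-2.01465 |R|=1.01465 →lo
  mid=-1.99581 |R|=0.99581 →hi
  mid=-2.00523 |R|=1.00523 →lo
  mid=-2.00052 |R|=1.00052 →lo
  ...
  [-2.00008,-1.99993] ⇒ x*=-2.0000
Interval (-2.0000, 0).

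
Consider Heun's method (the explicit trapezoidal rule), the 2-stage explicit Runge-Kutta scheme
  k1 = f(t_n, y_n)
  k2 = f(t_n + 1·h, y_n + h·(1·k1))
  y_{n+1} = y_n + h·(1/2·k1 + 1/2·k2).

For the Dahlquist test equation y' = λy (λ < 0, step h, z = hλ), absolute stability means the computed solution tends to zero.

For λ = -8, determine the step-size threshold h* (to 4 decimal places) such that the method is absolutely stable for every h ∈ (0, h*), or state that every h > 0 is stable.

Set f=λy, z=hλ:
  order 2, 2-stage ⇒ R(z)=1+z+z^2/2
  (e.g. R(-1.68)=0.73120, |R|=0.73120)

Need |R(x)|<1, x<0.
x=-1.68: |R|=0.7312
|R(-1.75)|=0.7812 |R(-1.54)|=0.6458 |R(-0.6)|=0.5800
Bisect:
  x_lo=-2.8006 |R|=2.1211  x_hi=-0.0634 |R|=0.9386
  mid=-1.43201 |R|=0.59331 →hi
  mid=-2.11631 |R|=1.12308 →lo
  mid=-1.77416 |R|=0.79966 →hi
  mid=-1.94523 |R|=0.94673 →hi
  mid=-2.03077 |R|=1.03125 →lo
  mid=-1.98800 |R|=0.98808 →hi
  mid=-2.00939 |R|=1.00943 →lo
  mid=-1.99870 |R|=0.99870 →hi
  ...
  [-2.00003,-1.99987] ⇒ x*=-2.0000
Interval (-2.0000, 0).

(-2.0000,0); λ=-8 ⇒ h* = 0.2500.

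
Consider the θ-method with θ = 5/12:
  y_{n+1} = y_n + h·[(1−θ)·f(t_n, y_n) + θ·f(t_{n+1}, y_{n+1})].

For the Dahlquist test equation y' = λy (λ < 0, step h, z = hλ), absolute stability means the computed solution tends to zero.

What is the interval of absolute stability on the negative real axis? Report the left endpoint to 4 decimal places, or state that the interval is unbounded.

Set f=λy, z=hλ:
  y_{n+1} = y_n + z·[7/12·y_n + 5/12·y_{n+1}] ⇒ (1 − 5/12z)y_{n+1} = (1 + 7/12z)y_n
  so R(z) = (1 + 7/12z)/(1 − 5/12z).

Find x<0 with |R(x)|<1.
x=-1.26: |R|=0.1738
R=−1: 1+7/12x = −1+5/12x ⇒ -1/6x=2 ⇒ x=2/(-1/6)=-12.0000
Confirm numerically:
  x=-9.922: |R|=0.93254 <1
  x=-8.584: |R|=0.87560 <1
  x=-7.482: |R|=0.81712 <1
  x=-12.484: |R|=1.01301 >1
  x=-12.311: |R|=1.00846 >1
  x=-12.287: |R|=1.00782 >1
Interval (-12.0000, 0).

(-12.0000, 0).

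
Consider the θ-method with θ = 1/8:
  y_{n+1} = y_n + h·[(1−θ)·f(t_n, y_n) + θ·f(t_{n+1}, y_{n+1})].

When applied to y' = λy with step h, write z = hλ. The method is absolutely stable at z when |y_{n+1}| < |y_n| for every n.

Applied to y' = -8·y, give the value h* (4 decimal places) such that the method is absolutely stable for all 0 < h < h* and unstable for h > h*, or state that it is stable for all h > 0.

(-2.6667,0); λ=-8 ⇒ h* = (8/3)/8 = 0.3333.

Set f=λy, z=hλ:
  y_{n+1} = y_n + z·[7/8·y_n + 1/8·y_{n+1}] ⇒ (1 − 1/8z)y_{n+1} = (1 + 7/8z)y_n
  ⇒ R(z) = (1 + 7/8z)/(1 − 1/8z).

Find x<0 with |R(x)|<1.
x=-1.23: |R|=0.0661
R=−1: 1+7/8x = −1+1/8x ⇒ -3/4x=2 ⇒ x=2/(-3/4)=-2.6667
Confirm numerically:
  x=-2.557: |R|=0.93767 <1
  x=-2.105: |R|=0.66650 <1
  x=-1.555: |R|=0.30194 <1
  x=-3.063: |R|=1.21495 >1
  x=-2.956: |R|=1.15845 >1
  x=-2.728: |R|=1.03430 >1
Interval (-2.6667, 0).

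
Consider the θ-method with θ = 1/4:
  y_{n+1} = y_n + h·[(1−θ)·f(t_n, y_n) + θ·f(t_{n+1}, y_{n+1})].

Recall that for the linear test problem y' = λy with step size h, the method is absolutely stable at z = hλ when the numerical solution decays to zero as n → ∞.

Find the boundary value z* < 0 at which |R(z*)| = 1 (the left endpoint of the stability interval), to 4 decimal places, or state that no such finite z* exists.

z* = -4.0000.

With y'=λy (z=hλ):
  y_{n+1} = y_n + z·[3/4·y_n + 1/4·y_{n+1}] ⇒ (1 − 1/4z)y_{n+1} = (1 + 3/4z)y_n
  so R(z) = (1 + 3/4z)/(1 − 1/4z).

Find x<0 with |R(x)|<1.
x=-1.13: |R|=0.1189
R=−1: 1+3/4x = −1+1/4x ⇒ -1/2x=2 ⇒ x=2/(-1/2)=-4.0000
Confirm numerically:
  x=-3.762: |R|=0.93868 <1
  x=-3.447: |R|=0.85148 <1
  x=-3.057: |R|=0.73275 <1
  x=-2.812: |R|=0.65120 <1
  x=-4.349: |R|=1.08360 >1
  x=-4.277: |R|=1.06693 >1
Stable set (-4.0000, 0).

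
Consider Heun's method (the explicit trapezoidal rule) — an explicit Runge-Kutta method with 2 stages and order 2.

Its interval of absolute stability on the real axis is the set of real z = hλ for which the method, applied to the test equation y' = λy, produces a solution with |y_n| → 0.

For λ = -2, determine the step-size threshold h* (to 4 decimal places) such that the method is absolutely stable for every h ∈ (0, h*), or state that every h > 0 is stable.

Set f=λy, z=hλ:
  order 2, 2-stage ⇒ R(z)=1+z+z^2/2
  (e.g. R(-1.59)=0.67405, |R|=0.67405)

Solve |R(x)|<1 on ℝ⁻.
x=-1.59: |R|=0.6741
|R(-1.75)|=0.7812 |R(-1.66)|=0.7178 |R(-1.43)|=0.5924
Bisect:
  x_lo=-2.5982 |R|=1.7771  x_hi=-0.1246 |R|=0.8832
  mid=-1.36139 |R|=0.56530 →hi
  mid=-1.97980 |R|=0.98000 →hi
  mid=-2.28900 |R|=1.33076 →lo
  mid=-2.13440 |R|=1.14343 →lo
  mid=-2.05710 |R|=1.05873 →lo
  mid=-2.01845 |R|=1.01862 →lo
  mid=-1.99912 |R|=0.99912 →hi
  mid=-2.00879 |R|=1.00882 →lo
  mid=-2.00395 |R|=1.00396 →lo
  ...
  [-2.00003,-1.99988] ⇒ x*=-2.0000
Stable set (-2.0000, 0).

(-2.0000,0); λ=-2 ⇒ h* = 1.0000.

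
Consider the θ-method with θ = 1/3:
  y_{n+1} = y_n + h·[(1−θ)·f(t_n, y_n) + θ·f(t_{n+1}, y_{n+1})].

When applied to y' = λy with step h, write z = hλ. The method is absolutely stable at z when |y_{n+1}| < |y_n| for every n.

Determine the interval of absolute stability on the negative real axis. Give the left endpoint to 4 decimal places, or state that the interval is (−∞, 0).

On y'=λy, z=hλ:
  y_{n+1} = y_n + z·[2/3·y_n + 1/3·y_{n+1}] ⇒ (1 − 1/3z)y_{n+1} = (1 + 2/3z)y_n
  ⇒ R(z) = (1 + 2/3z)/(1 − 1/3z).

Boundary: |R(x)|=1, x<0.
x=-0.71: |R|=0.4259
R=−1: 1+2/3x = −1+1/3x ⇒ -1/3x=2 ⇒ x=2/(-1/3)=-6.0000
Confirm numerically:
  x=-4.626: |R|=0.81983 <1
  x=-2.585: |R|=0.38854 <1
  x=-2.495: |R|=0.36215 <1
  x=-6.516: |R|=1.05422 >1
  x=-6.207: |R|=1.02248 >1
Stable set (-6.0000, 0).

z∈(-6.0000,0).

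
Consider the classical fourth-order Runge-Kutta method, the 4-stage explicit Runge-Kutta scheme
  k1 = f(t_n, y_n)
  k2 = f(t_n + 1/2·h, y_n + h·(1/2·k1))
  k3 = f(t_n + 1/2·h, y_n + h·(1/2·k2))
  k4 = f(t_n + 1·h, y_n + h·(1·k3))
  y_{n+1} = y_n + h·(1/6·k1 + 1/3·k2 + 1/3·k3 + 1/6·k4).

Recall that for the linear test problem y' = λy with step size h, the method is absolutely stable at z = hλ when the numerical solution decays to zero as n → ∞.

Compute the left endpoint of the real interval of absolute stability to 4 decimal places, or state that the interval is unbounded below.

left endpoint -2.7853.

Set f=λy, z=hλ:
  order 4, 4-stage ⇒ R(z)=1+z+z^2/2+z^3/6+z^4/24
  (e.g. R(-1.28)=0.30152, |R|=0.30152)

Solve |R(x)|<1 on ℝ⁻.
x=-1.28: |R|=0.3015
|R(-1.79)|=0.2839 |R(-1.47)|=0.2756 |R(-0.83)|=0.4389
Bisect:
  x_lo=-3.1702 |R|=1.7534  x_hi=-0.2584 |R|=0.7723
  mid=-1.71433 |R|=0.27531 →hi
  mid=-2.44228 |R|=0.59458 →hi
  mid=-2.80625 |R|=1.03206 →lo
  mid=-2.62427 |R|=0.78315 →hi
  mid=-2.71526 |R|=0.89944 →hi
  mid=-2.76076 |R|=0.96363 →hi
  mid=-2.78351 |R|=0.99731 →hi
  ...
  [-2.78546,-2.78528] ⇒ x*=-2.7853
Stable set (-2.7853, 0).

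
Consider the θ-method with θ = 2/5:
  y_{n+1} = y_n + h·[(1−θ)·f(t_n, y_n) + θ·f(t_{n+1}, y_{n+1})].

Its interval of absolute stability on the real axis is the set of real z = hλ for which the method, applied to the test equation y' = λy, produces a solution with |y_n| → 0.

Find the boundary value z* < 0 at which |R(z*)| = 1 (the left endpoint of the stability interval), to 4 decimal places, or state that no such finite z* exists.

Test eqn y'=λy, z=hλ:
  y_{n+1} = y_n + z·[3/5·y_n + 2/5·y_{n+1}] ⇒ (1 − 2/5z)y_{n+1} = (1 + 3/5z)y_n
  so R(z) = (1 + 3/5z)/(1 − 2/5z).

Find x<0 with |R(x)|<1.
x=-0.41: |R|=0.6478
R=−1: 1+3/5x = −1+2/5x ⇒ -1/5x=2 ⇒ x=2/(-1/5)=-10.0000
Confirm numerically:
  x=-8.370: |R|=0.92502 <1
  x=-7.809: |R|=0.89373 <1
  x=-7.579: |R|=0.87990 <1
  x=-4.875: |R|=0.65254 <1
  x=-10.580: |R|=1.02217 >1
  x=-10.491: |R|=1.01890 >1
  x=-10.220: |R|=1.00865 >1
Stable set (-10.0000, 0).

z* = -10.0000.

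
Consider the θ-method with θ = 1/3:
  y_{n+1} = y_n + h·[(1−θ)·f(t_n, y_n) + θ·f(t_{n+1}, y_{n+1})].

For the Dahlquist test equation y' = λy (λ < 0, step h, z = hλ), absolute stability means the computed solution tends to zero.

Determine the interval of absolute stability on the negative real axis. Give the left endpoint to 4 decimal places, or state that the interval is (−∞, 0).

Test eqn y'=λy, z=hλ:
  y_{n+1} = y_n + z·[2/3·y_n + 1/3·y_{n+1}] ⇒ (1 − 1/3z)y_{n+1} = (1 + 2/3z)y_n
  Hence R(z) = (1 + 2/3z)/(1 − 1/3z).

Solve |R(x)|<1 on ℝ⁻.
x=-0.45: |R|=0.6087
R=−1: 1+2/3x = −1+1/3x ⇒ -1/3x=2 ⇒ x=2/(-1/3)=-6.0000
Confirm numerically:
  x=-5.659: |R|=0.96062 <1
  x=-3.955: |R|=0.70597 <1
  x=-3.106: |R|=0.52604 <1
  x=-6.272: |R|=1.02934 >1
  x=-6.048: |R|=1.00531 >1
So |R|<1 on (-6.0000, 0).

z∈(-6.0000,0).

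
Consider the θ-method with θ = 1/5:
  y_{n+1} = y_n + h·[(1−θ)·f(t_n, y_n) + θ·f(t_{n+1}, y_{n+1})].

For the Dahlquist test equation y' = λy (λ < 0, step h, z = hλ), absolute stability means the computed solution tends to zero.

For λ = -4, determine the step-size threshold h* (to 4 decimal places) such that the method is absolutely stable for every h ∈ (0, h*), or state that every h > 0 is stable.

With y'=λy (z=hλ):
  y_{n+1} = y_n + z·[4/5·y_n + 1/5·y_{n+1}] ⇒ (1 − 1/5z)y_{n+1} = (1 + 4/5z)y_n
  ⇒ R(z) = (1 + 4/5z)/(1 − 1/5z).

Solve |R(x)|<1 on ℝ⁻.
x=-1.52: |R|=0.1656
R=−1: 1+4/5x = −1+1/5x ⇒ -3/5x=2 ⇒ x=2/(-3/5)=-3.3333
Confirm numerically:
  x=-2.761: |R|=0.77877 <1
  x=-2.478: |R|=0.65686 <1
  x=-1.726: |R|=0.28308 <1
  x=-1.571: |R|=0.19540 <1
  x=-3.589: |R|=1.08930 >1
  x=-3.354: |R|=1.00742 >1
Stable set (-3.3333, 0).

(-3.3333,0); λ=-4 ⇒ h* = (10/3)/4 = 0.8333.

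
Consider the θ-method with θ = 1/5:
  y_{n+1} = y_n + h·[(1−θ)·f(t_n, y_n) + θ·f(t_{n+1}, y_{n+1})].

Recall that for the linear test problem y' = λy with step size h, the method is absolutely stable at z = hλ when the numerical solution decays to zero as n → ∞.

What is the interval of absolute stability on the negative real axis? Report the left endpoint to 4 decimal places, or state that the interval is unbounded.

(-3.3333, 0).

Set f=λy, z=hλ:
  y_{n+1} = y_n + z·[4/5·y_n + 1/5·y_{n+1}] ⇒ (1 − 1/5z)y_{n+1} = (1 + 4/5z)y_n
  Hence R(z) = (1 + 4/5z)/(1 − 1/5z).

Need |R(x)|<1, x<0.
x=-1.33: |R|=0.0506
R=−1: 1+4/5x = −1+1/5x ⇒ -3/5x=2 ⇒ x=2/(-3/5)=-3.3333
Confirm numerically:
  x=-2.692: |R|=0.74987 <1
  x=-2.596: |R|=0.70879 <1
  x=-2.524: |R|=0.67730 <1
  x=-3.900: |R|=1.19101 >1
  x=-3.608: |R|=1.09572 >1
  x=-3.354: |R|=1.00742 >1
Stable set (-3.3333, 0).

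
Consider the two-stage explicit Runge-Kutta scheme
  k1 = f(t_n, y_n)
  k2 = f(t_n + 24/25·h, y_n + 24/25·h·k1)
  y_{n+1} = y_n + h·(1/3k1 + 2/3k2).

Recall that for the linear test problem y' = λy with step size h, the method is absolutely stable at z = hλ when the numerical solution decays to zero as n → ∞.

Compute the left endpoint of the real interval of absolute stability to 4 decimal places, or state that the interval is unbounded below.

Test eqn y'=λy, z=hλ:
  k1=λy_n ⇒ h·k1=z·y_n;  k2=λ(1+24/25z)y_n ⇒ h·k2=z(1+24/25z)y_n
  y_{n+1}/y_n = 1 + 1/3z + 2/3z(1+24/25z) = 1 + z + 16/25z²
  R(z) = 1 + z + 16/25z².

Find x<0 with |R(x)|<1.
x=-0.59: |R|=0.6328
R=1: x+16/25x²=0 ⇒ x=−25/16=-1.5625; min R=1−1/(4·16/25)=0.6094>−1
Confirm numerically:
  x=-1.507: |R|=0.94647 <1
  x=-0.883: |R|=0.61600 <1
  x=-0.880: |R|=0.61562 <1
  x=-0.642: |R|=0.62178 <1
  x=-1.944: |R|=1.47465 >1
  x=-1.744: |R|=1.20258 >1
  x=-1.694: |R|=1.14257 >1
Stable set (-1.5625, 0).

z* = -1.5625.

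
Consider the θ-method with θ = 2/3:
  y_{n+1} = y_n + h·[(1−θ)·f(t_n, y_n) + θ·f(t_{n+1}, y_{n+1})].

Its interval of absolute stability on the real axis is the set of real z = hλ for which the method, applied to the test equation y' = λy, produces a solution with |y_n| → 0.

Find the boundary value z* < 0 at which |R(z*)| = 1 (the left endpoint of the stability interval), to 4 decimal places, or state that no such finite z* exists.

unbounded; (−∞, 0).

Set f=λy, z=hλ:
  y_{n+1} = y_n + z·[1/3·y_n + 2/3·y_{n+1}] ⇒ (1 − 2/3z)y_{n+1} = (1 + 1/3z)y_n
  ⇒ R(z) = (1 + 1/3z)/(1 − 2/3z).

Boundary: |R(x)|=1, x<0.
x=-0.77: |R|=0.4912
x=-2: |R|=0.1429
x=-10: |R|=0.3043
x=-100: |R|=0.4778
θ=2/3≥1/2 ⇒ |1+1/3x|<|1−2/3x| ∀x<0 ⇒ stable on all of ℝ⁻.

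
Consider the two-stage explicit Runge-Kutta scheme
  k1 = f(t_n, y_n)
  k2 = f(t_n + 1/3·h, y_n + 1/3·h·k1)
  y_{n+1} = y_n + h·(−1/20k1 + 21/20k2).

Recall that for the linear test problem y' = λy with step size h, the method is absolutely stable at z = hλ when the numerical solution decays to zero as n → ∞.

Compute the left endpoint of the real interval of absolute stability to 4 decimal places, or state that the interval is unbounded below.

z* = -2.8571.

With y'=λy (z=hλ):
  k1=λy_n ⇒ h·k1=z·y_n;  k2=λ(1+1/3z)y_n ⇒ h·k2=z(1+1/3z)y_n
  y_{n+1}/y_n = 1 − 1/20z + 21/20z(1+1/3z) = 1 + z + 7/20z²
  ⇒ R(z) = 1 + z + 7/20z².

Need |R(x)|<1, x<0.
x=-0.87: |R|=0.3949
R=1: x+7/20x²=0 ⇒ x=−20/7=-2.8571; min R=1−1/(4·7/20)=0.2857>−1
Confirm numerically:
  x=-2.078: |R|=0.43333 <1
  x=-2.065: |R|=0.42748 <1
  x=-1.935: |R|=0.37548 <1
  x=-3.078: |R|=1.23793 >1
  x=-3.043: |R|=1.19795 >1
Stable set (-2.8571, 0).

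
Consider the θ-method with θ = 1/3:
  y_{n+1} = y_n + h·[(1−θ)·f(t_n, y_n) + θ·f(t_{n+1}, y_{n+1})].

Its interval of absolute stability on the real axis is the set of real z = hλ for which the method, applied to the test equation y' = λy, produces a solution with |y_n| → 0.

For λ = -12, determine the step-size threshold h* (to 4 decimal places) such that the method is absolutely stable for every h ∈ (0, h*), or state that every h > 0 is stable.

(-6.0000,0); λ=-12 ⇒ h* = (6)/12 = 0.5000.

Set f=λy, z=hλ:
  y_{n+1} = y_n + z·[2/3·y_n + 1/3·y_{n+1}] ⇒ (1 − 1/3z)y_{n+1} = (1 + 2/3z)y_n
  Hence R(z) = (1 + 2/3z)/(1 − 1/3z).

Boundary: |R(x)|=1, x<0.
x=-0.95: |R|=0.2785
R=−1: 1+2/3x = −1+1/3x ⇒ -1/3x=2 ⇒ x=2/(-1/3)=-6.0000
Confirm numerically:
  x=-4.623: |R|=0.81936 <1
  x=-4.438: |R|=0.79000 <1
  x=-2.704: |R|=0.42216 <1
  x=-6.507: |R|=1.05333 >1
  x=-6.411: |R|=1.04367 >1
Stable set (-6.0000, 0).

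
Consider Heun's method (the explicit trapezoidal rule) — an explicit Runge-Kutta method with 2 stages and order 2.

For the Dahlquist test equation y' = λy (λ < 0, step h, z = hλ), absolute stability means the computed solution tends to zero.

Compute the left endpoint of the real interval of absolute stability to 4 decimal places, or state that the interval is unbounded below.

Test eqn y'=λy, z=hλ:
  order 2, 2-stage ⇒ R(z)=1+z+z^2/2
  (e.g. R(-1.67)=0.72445, |R|=0.72445)

Find x<0 with |R(x)|<1.
x=-1.67: |R|=0.7244
|R(-2.19)|=1.2080 |R(-1.71)|=0.7520 |R(-1.66)|=0.7178
Bisect:
  x_lo=-2.7094 |R|=1.9611  x_hi=-0.3992 |R|=0.6805
  mid=-1.55434 |R|=0.65364 →hi
  mid=-2.13188 |R|=1.14058 →lo
  mid=-1.84311 |R|=0.85542 →hi
  mid=-1.98750 |R|=0.98757 →hi
  mid=-2.05969 |R|=1.06147 →lo
  mid=-2.02359 |R|=1.02387 →lo
  mid=-2.00554 |R|=1.00556 →lo
  mid=-1.99652 |R|=0.99653 →hi
  ...
  [-2.00005,-1.99990] ⇒ x*=-2.0000
Stable set (-2.0000, 0).

z* = -2.0000.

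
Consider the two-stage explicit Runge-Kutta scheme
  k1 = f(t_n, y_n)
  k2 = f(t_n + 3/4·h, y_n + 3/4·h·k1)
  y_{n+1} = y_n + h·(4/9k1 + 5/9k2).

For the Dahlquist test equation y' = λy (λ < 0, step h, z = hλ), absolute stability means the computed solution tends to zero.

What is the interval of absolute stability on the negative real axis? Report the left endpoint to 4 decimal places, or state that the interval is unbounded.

z∈(-2.4000,0).

On y'=λy, z=hλ:
  k1=λy_n ⇒ h·k1=z·y_n;  k2=λ(1+3/4z)y_n ⇒ h·k2=z(1+3/4z)y_n
  y_{n+1}/y_n = 1 + 4/9z + 5/9z(1+3/4z) = 1 + z + 5/12z²
  R(z) = 1 + z + 5/12z².

Solve |R(x)|<1 on ℝ⁻.
x=-1.65: |R|=0.4844
R=1: x+5/12x²=0 ⇒ x=−12/5=-2.4000; min R=1−1/(4·5/12)=0.4000>−1
Confirm numerically:
  x=-1.451: |R|=0.42625 <1
  x=-1.311: |R|=0.40513 <1
  x=-1.041: |R|=0.41053 <1
  x=-2.935: |R|=1.65426 >1
  x=-2.674: |R|=1.30528 >1
  x=-2.666: |R|=1.29548 >1
So |R|<1 on (-2.4000, 0).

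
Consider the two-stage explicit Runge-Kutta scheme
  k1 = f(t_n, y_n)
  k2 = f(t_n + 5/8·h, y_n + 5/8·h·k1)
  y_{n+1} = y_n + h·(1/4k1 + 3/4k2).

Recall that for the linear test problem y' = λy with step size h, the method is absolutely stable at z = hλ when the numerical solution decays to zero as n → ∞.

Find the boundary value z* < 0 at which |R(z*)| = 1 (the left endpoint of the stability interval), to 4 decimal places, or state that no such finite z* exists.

z* = -2.1333.

Test eqn y'=λy, z=hλ:
  k1=λy_n ⇒ h·k1=z·y_n;  k2=λ(1+5/8z)y_n ⇒ h·k2=z(1+5/8z)y_n
  y_{n+1}/y_n = 1 + 1/4z + 3/4z(1+5/8z) = 1 + z + 15/32z²
  so R(z) = 1 + z + 15/32z².

Solve |R(x)|<1 on ℝ⁻.
x=-1.4: |R|=0.5188
R=1: x+15/32x²=0 ⇒ x=−32/15=-2.1333; min R=1−1/(4·15/32)=0.4667>−1
Confirm numerically:
  x=-1.725: |R|=0.66982 <1
  x=-1.712: |R|=0.66188 <1
  x=-1.709: |R|=0.66007 <1
  x=-2.633: |R|=1.61670 >1
  x=-2.503: |R|=1.43372 >1
  x=-2.299: |R|=1.17853 >1
Stable set (-2.1333, 0).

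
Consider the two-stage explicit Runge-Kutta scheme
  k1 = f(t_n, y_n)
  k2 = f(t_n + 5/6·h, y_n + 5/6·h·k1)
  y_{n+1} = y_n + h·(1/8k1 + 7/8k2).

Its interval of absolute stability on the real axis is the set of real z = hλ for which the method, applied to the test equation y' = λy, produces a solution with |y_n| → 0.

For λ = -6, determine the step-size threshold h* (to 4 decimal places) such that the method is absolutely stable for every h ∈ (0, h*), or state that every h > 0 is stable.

(-1.3714,0); λ=-6 ⇒ h* = (48/35)/6 = 0.2286.

Set f=λy, z=hλ:
  k1=λy_n ⇒ h·k1=z·y_n;  k2=λ(1+5/6z)y_n ⇒ h·k2=z(1+5/6z)y_n
  y_{n+1}/y_n = 1 + 1/8z + 7/8z(1+5/6z) = 1 + z + 35/48z²
  ⇒ R(z) = 1 + z + 35/48z².

Find x<0 with |R(x)|<1.
x=-0.31: |R|=0.7601
R=1: x+35/48x²=0 ⇒ x=−48/35=-1.3714; min R=1−1/(4·35/48)=0.6571>−1
Confirm numerically:
  x=-1.323: |R|=0.95328 <1
  x=-1.206: |R|=0.85453 <1
  x=-0.830: |R|=0.67232 <1
  x=-0.588: |R|=0.66410 <1
  x=-1.915: |R|=1.75902 >1
  x=-1.853: |R|=1.65067 >1
  x=-1.773: |R|=1.51916 >1
Stable set (-1.3714, 0).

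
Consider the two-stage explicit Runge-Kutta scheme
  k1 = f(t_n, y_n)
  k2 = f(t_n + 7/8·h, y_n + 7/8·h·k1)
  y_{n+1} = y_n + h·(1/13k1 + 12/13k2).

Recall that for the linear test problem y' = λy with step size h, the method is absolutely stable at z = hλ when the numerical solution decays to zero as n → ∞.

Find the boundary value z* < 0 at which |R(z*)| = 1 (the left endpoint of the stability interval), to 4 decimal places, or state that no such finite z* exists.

left endpoint -1.2381.

Test eqn y'=λy, z=hλ:
  k1=λy_n ⇒ h·k1=z·y_n;  k2=λ(1+7/8z)y_n ⇒ h·k2=z(1+7/8z)y_n
  y_{n+1}/y_n = 1 + 1/13z + 12/13z(1+7/8z) = 1 + z + 21/26z²
  Hence R(z) = 1 + z + 21/26z².

Boundary: |R(x)|=1, x<0.
x=-0.98: |R|=0.7957
R=1: x+21/26x²=0 ⇒ x=−26/21=-1.2381; min R=1−1/(4·21/26)=0.6905>−1
Confirm numerically:
  x=-1.060: |R|=0.84752 <1
  x=-0.887: |R|=0.74847 <1
  x=-0.789: |R|=0.71381 <1
  x=-0.569: |R|=0.69250 <1
  x=-1.805: |R|=1.82648 >1
  x=-1.598: |R|=1.46453 >1
  x=-1.306: |R|=1.07163 >1
Stable set (-1.2381, 0).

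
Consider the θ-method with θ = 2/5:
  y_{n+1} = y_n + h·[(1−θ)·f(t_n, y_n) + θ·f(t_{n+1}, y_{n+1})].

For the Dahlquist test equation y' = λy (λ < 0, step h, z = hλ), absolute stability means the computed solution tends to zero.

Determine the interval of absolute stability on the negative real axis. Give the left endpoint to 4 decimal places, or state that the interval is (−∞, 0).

On y'=λy, z=hλ:
  y_{n+1} = y_n + z·[3/5·y_n + 2/5·y_{n+1}] ⇒ (1 − 2/5z)y_{n+1} = (1 + 3/5z)y_n
  Hence R(z) = (1 + 3/5z)/(1 − 2/5z).

Need |R(x)|<1, x<0.
x=-0.33: |R|=0.7085
R=−1: 1+3/5x = −1+2/5x ⇒ -1/5x=2 ⇒ x=2/(-1/5)=-10.0000
Confirm numerically:
  x=-7.664: |R|=0.88508 <1
  x=-5.713: |R|=0.73901 <1
  x=-5.192: |R|=0.68747 <1
  x=-4.668: |R|=0.62807 <1
  x=-10.292: |R|=1.01141 >1
  x=-10.282: |R|=1.01103 >1
So |R|<1 on (-10.0000, 0).

(-10.0000, 0).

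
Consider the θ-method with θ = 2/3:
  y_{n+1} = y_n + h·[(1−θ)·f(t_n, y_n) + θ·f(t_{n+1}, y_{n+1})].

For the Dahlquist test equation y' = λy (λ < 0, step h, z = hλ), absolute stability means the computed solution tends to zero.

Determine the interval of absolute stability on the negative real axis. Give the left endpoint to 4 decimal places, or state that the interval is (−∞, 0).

unbounded; (−∞, 0).

Set f=λy, z=hλ:
  y_{n+1} = y_n + z·[1/3·y_n + 2/3·y_{n+1}] ⇒ (1 − 2/3z)y_{n+1} = (1 + 1/3z)y_n
  Hence R(z) = (1 + 1/3z)/(1 − 2/3z).

Solve |R(x)|<1 on ℝ⁻.
x=-0.35: |R|=0.7162
x=-2: |R|=0.1429
x=-10: |R|=0.3043
x=-100: |R|=0.4778
θ=2/3≥1/2 ⇒ |1+1/3x|<|1−2/3x| ∀x<0 ⇒ interval (−∞,0).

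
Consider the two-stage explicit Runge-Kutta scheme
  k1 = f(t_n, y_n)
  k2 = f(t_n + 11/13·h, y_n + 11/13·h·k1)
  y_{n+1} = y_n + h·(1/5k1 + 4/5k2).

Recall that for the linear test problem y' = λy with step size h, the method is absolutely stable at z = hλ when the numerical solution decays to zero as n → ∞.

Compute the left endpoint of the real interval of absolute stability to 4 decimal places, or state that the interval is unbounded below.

left endpoint -1.4773.

On y'=λy, z=hλ:
  k1=λy_n ⇒ h·k1=z·y_n;  k2=λ(1+11/13z)y_n ⇒ h·k2=z(1+11/13z)y_n
  y_{n+1}/y_n = 1 + 1/5z + 4/5z(1+11/13z) = 1 + z + 44/65z²
  ⇒ R(z) = 1 + z + 44/65z².

Boundary: |R(x)|=1, x<0.
x=-0.96: |R|=0.6639
R=1: x+44/65x²=0 ⇒ x=−65/44=-1.4773; min R=1−1/(4·44/65)=0.6307>−1
Confirm numerically:
  x=-1.442: |R|=0.96557 <1
  x=-1.296: |R|=0.84097 <1
  x=-1.150: |R|=0.74523 <1
  x=-1.143: |R|=0.74137 <1
  x=-2.000: |R|=1.70769 >1
  x=-1.787: |R|=1.37467 >1
  x=-1.746: |R|=1.31761 >1
Interval (-1.4773, 0).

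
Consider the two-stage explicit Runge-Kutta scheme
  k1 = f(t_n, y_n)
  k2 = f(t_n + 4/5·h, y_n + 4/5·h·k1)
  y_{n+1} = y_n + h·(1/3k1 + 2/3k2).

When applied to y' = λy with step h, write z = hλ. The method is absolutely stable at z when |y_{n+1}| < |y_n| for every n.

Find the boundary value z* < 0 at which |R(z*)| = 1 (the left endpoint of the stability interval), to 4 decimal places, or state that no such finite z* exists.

With y'=λy (z=hλ):
  k1=λy_n ⇒ h·k1=z·y_n;  k2=λ(1+4/5z)y_n ⇒ h·k2=z(1+4/5z)y_n
  y_{n+1}/y_n = 1 + 1/3z + 2/3z(1+4/5z) = 1 + z + 8/15z²
  ⇒ R(z) = 1 + z + 8/15z².

Find x<0 with |R(x)|<1.
x=-1.18: |R|=0.5626
R=1: x+8/15x²=0 ⇒ x=−15/8=-1.8750; min R=1−1/(4·8/15)=0.5312>−1
Confirm numerically:
  x=-1.823: |R|=0.94944 <1
  x=-1.617: |R|=0.77750 <1
  x=-1.516: |R|=0.70974 <1
  x=-1.056: |R|=0.53874 <1
  x=-2.343: |R|=1.58481 >1
  x=-2.290: |R|=1.50685 >1
So |R|<1 on (-1.8750, 0).

z* = -1.8750.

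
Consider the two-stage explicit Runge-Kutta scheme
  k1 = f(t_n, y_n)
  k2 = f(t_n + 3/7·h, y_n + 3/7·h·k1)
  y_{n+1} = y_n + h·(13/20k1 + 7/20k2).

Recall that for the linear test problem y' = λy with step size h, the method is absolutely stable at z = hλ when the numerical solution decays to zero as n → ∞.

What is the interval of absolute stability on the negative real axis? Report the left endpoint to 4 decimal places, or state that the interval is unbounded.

On y'=λy, z=hλ:
  k1=λy_n ⇒ h·k1=z·y_n;  k2=λ(1+3/7z)y_n ⇒ h·k2=z(1+3/7z)y_n
  y_{n+1}/y_n = 1 + 13/20z + 7/20z(1+3/7z) = 1 + z + 3/20z²
  ⇒ R(z) = 1 + z + 3/20z².

Solve |R(x)|<1 on ℝ⁻.
x=-1.68: |R|=0.2566
R=1: x+3/20x²=0 ⇒ x=−20/3=-6.6667; min R=1−1/(4·3/20)=-0.6667>−1
Confirm numerically:
  x=-6.212: |R|=0.57634 <1
  x=-6.186: |R|=0.55399 <1
  x=-5.414: |R|=0.01729 <1
  x=-3.915: |R|=0.61592 <1
  x=-7.132: |R|=1.49781 >1
  x=-7.056: |R|=1.41207 >1
Interval (-6.6667, 0).

(-6.6667, 0).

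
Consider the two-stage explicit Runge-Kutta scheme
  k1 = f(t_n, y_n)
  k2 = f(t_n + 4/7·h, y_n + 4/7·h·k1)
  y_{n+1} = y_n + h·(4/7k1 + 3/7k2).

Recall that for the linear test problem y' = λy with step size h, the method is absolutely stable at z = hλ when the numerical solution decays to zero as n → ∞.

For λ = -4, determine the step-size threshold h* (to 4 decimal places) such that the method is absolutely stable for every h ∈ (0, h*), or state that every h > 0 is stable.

On y'=λy, z=hλ:
  k1=λy_n ⇒ h·k1=z·y_n;  k2=λ(1+4/7z)y_n ⇒ h·k2=z(1+4/7z)y_n
  y_{n+1}/y_n = 1 + 4/7z + 3/7z(1+4/7z) = 1 + z + 12/49z²
  so R(z) = 1 + z + 12/49z².

Boundary: |R(x)|=1, x<0.
x=-1.11: |R|=0.1917
R=1: x+12/49x²=0 ⇒ x=−49/12=-4.0833; min R=1−1/(4·12/49)=-0.0208>−1
Confirm numerically:
  x=-3.384: |R|=0.42044 <1
  x=-2.688: |R|=0.08147 <1
  x=-2.554: |R|=0.04345 <1
  x=-2.038: |R|=0.02083 <1
  x=-4.400: |R|=1.34122 >1
  x=-4.211: |R|=1.13166 >1
So |R|<1 on (-4.0833, 0).

(-4.0833,0); λ=-4 ⇒ h* = (49/12)/4 = 1.0208.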